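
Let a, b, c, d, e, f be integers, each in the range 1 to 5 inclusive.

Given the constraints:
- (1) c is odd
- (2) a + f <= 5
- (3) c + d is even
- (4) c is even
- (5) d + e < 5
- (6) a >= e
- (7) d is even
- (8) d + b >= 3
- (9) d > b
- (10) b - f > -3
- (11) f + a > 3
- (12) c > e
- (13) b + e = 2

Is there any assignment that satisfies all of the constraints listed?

Unsatisfiable

Constraint 1 makes c odd and constraint 7 makes d even, so c + d must be odd. Constraint 3 says c + d is even — contradiction.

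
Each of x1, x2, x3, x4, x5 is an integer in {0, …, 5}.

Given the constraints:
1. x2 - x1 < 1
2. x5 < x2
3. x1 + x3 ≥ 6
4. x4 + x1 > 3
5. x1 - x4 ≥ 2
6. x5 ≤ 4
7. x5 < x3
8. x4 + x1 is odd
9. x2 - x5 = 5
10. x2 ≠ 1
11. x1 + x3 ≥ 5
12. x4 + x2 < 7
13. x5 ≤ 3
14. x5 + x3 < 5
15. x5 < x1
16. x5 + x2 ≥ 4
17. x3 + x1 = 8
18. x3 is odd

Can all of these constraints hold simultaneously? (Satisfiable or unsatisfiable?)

Setting (x1, x2, x3, x4, x5) = (5, 5, 3, 0, 0) satisfies everything: constraint 1: x2 - x1 = 0; constraint 3: x1 + x3 = 8, and the others follow.

Satisfiable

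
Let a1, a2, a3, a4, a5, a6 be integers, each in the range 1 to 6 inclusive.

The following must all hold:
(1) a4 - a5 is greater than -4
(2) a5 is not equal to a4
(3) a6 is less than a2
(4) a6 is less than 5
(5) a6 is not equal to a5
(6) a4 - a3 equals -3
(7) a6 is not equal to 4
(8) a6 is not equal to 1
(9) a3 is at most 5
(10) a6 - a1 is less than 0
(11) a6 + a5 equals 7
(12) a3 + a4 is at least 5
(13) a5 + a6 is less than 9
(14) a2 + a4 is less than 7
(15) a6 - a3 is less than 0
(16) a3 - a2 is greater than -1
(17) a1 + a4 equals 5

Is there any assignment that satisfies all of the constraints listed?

One satisfying assignment is a1 = 3, a2 = 3, a3 = 5, a4 = 2, a5 = 5, a6 = 2.
For the less obvious constraints — constraint 1: a4 - a5 = -3; constraint 6: a4 - a3 = -3 — and the others hold by inspection.

Satisfiable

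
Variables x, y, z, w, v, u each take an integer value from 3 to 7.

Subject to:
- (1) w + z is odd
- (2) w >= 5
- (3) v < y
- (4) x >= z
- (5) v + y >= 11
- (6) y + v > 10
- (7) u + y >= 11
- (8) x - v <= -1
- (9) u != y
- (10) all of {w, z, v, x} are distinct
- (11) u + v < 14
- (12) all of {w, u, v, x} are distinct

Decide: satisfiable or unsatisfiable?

Satisfiable

Take x = 4, y = 6, z = 3, w = 6, v = 5, u = 7. Then constraint 5: v + y = 11; constraint 6: y + v = 11, and every other listed constraint is also met.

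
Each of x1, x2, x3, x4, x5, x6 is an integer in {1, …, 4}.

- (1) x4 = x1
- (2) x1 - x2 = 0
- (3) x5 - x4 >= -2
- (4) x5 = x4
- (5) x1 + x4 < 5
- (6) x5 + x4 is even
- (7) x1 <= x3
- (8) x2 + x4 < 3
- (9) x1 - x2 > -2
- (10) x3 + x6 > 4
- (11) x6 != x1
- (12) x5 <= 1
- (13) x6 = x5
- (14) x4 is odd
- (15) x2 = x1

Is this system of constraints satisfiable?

Unsatisfiable

From constraints 1, 4, and 13, x6 = x5 = x4 = x1, so x6 = x1. But constraint 11 says x6 ≠ x1. Contradiction.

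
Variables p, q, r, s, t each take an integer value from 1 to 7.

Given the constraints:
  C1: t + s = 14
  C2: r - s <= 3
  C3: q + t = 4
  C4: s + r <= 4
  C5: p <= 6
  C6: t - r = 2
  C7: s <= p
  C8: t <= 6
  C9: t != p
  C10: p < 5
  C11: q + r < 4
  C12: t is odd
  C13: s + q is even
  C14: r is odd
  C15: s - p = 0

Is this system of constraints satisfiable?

From constraint 8: t ≤ 6. From constraints 5 and 7: s ≤ p ≤ 6. Hence t + s ≤ 12. But constraint 1 requires t + s = 14, and 14 > 12. Contradiction.

Unsatisfiable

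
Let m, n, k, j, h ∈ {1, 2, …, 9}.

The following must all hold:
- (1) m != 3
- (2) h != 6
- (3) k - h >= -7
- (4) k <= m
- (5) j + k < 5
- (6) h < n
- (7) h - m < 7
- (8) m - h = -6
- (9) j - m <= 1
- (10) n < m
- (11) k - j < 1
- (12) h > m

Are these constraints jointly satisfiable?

Constraints 6, 10, and 12 give m < h, h < n, n < m. Chaining: m < h < n < m, which forces m < m — impossible.

Unsatisfiable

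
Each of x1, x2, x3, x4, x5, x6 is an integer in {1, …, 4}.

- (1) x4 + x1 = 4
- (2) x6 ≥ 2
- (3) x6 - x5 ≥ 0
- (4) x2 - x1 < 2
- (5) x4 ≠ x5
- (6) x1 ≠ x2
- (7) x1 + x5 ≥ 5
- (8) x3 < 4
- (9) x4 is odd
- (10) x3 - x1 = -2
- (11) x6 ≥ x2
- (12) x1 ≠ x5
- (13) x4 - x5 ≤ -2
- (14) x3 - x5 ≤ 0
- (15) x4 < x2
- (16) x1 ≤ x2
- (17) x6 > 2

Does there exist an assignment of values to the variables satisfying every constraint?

Take x1 = 3, x2 = 4, x3 = 1, x4 = 1, x5 = 4, x6 = 4. Then constraint 1: x4 + x1 = 4; constraint 3: x6 - x5 = 0; constraint 4: x2 - x1 = 1, and every other listed constraint is also met.

Satisfiable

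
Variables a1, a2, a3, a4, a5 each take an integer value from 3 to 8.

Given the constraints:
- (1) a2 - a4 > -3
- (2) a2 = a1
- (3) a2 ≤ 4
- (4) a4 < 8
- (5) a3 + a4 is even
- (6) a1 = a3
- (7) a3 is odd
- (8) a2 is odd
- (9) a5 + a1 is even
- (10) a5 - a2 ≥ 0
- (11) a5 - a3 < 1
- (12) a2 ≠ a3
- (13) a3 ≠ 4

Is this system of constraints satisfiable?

From constraints 2 and 6, a2 = a1 = a3, so a2 = a3. But constraint 12 says a2 ≠ a3. Contradiction.

Unsatisfiable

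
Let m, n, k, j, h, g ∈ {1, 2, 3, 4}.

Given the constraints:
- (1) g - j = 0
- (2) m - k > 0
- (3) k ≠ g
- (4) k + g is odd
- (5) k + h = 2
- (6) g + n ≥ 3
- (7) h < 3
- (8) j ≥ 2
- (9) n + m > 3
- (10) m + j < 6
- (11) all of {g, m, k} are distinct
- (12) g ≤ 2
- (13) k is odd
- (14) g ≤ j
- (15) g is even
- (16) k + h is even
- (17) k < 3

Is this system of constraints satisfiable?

Satisfiable

The assignment m = 3, n = 3, k = 1, j = 2, h = 1, g = 2 works:
  constraint 1 holds since g - j = 0.
  constraint 2 holds since m - k = 2.
The rest check out directly.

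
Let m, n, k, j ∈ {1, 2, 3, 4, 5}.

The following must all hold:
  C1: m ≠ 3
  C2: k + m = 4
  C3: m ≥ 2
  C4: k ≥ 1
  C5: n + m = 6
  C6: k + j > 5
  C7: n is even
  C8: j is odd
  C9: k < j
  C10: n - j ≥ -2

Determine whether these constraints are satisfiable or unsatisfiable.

The assignment m = 2, n = 4, k = 2, j = 5 works:
  constraint 2 holds since k + m = 4.
  constraint 5 holds since n + m = 6.
  constraint 6 holds since k + j = 7.
The rest check out directly.

Satisfiable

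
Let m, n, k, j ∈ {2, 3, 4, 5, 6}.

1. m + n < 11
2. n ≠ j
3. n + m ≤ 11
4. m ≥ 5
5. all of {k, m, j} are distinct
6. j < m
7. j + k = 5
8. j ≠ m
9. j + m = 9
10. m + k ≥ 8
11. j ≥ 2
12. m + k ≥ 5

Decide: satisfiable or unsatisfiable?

Satisfiable

One satisfying assignment is m = 6, n = 2, k = 2, j = 3.
For the less obvious constraints — constraint 1: m + n = 8; constraint 3: n + m = 8; constraint 7: j + k = 5 — and the others hold by inspection.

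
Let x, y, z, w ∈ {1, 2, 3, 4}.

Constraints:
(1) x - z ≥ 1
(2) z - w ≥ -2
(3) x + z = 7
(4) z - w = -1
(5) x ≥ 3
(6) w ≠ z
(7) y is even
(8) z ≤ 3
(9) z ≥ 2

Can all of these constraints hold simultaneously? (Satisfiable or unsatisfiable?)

Satisfiable

Try x = 4, y = 2, z = 3, w = 4.
Check constraint 1: x - z = 1; constraint 2: z - w = -1. The remaining constraints are straightforward to verify.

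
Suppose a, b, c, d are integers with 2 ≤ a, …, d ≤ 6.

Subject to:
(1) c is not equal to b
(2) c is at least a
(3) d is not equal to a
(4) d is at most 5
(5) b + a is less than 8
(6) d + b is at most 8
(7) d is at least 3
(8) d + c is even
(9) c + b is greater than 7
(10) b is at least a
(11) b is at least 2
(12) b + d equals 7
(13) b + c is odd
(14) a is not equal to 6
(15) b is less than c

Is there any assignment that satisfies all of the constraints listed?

Try a = 2, b = 3, c = 6, d = 4.
Check constraint 5: b + a = 5; constraint 6: d + b = 7; constraint 9: c + b = 9. The remaining constraints are straightforward to verify.

Satisfiable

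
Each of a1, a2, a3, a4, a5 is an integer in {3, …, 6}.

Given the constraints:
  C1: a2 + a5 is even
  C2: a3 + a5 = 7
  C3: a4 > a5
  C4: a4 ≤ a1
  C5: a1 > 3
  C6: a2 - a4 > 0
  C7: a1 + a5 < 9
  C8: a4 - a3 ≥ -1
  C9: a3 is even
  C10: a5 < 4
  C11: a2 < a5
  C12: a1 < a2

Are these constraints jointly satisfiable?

Unsatisfiable

Constraints 3, 4, 11, and 12 give a4 ≤ a1, a1 < a2, a2 < a5, a5 < a4. Chaining: a4 ≤ a1 < a2 < a5 < a4, which forces a4 < a4 — impossible.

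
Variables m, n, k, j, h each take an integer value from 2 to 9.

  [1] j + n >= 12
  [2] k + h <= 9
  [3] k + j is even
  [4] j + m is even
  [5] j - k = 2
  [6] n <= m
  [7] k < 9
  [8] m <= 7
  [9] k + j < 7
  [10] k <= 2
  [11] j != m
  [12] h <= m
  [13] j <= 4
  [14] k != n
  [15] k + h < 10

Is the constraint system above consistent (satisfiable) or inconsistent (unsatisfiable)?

From constraint 13: j ≤ 4. From constraints 6 and 8: n ≤ m ≤ 7. Hence j + n ≤ 11. But constraint 1 requires j + n ≥ 12, and 12 > 11. Contradiction.

Unsatisfiable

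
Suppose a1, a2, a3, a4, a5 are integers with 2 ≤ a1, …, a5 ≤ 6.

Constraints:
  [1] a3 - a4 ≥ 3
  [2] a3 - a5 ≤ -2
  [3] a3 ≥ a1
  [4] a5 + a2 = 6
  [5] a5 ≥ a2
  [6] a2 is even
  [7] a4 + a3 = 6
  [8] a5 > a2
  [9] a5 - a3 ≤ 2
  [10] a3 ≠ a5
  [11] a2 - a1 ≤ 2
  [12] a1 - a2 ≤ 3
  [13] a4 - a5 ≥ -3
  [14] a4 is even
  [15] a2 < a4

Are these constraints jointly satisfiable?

Constraints 1, 2, and 13 give a4 − a5 ≥ -3, a5 − a3 ≥ 2, a3 − a4 ≥ 3.
Adding all 3 inequalities: the left sides telescope to 0, and the right sides sum to (-3) + 2 + 3 = 2. So 0 ≥ 2, which is false.

Unsatisfiable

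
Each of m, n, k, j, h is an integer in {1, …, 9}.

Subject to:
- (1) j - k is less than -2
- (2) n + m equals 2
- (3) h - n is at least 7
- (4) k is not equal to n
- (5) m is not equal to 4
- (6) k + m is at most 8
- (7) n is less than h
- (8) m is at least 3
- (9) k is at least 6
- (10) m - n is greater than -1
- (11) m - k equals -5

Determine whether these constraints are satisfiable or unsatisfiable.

From constraint 9: k ≥ 6. From constraint 8: m ≥ 3. Hence k + m ≥ 9. But constraint 6 requires k + m ≤ 8, and 8 < 9. Contradiction.

Unsatisfiable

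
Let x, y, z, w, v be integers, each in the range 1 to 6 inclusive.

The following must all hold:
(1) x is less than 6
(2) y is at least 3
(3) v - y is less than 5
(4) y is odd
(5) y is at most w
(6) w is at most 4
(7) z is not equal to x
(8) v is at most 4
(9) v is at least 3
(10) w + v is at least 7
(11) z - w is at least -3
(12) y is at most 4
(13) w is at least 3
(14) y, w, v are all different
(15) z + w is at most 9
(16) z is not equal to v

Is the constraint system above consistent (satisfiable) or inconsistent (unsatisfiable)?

Constraints 2, 6, 8, 9, 12, and 13 confine each of y, w, v to the 2 values {3, 4}.
Constraint 14 requires all 3 of them to be distinct, but only 2 values are available — impossible by the pigeonhole principle.

Unsatisfiable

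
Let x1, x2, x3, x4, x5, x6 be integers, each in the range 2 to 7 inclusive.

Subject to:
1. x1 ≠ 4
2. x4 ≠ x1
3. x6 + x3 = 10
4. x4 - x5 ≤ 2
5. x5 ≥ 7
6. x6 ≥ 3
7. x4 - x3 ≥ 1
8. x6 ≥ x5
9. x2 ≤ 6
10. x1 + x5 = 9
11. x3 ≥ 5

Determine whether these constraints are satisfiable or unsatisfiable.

From constraints 5 and 8: x6 ≥ x5 ≥ 7. From constraint 11: x3 ≥ 5. Hence x6 + x3 ≥ 12. But constraint 3 requires x6 + x3 = 10, and 10 < 12. Contradiction.

Unsatisfiable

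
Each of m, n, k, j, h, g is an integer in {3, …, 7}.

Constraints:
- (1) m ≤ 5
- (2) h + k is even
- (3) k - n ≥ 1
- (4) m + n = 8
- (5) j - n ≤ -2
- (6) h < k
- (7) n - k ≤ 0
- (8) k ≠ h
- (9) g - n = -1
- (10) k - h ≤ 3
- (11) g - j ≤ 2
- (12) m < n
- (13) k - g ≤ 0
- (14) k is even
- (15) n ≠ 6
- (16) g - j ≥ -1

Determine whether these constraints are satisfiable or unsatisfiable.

Unsatisfiable

Constraints 3, 5, 11, and 13 give g − k ≥ 0, k − n ≥ 1, n − j ≥ 2, j − g ≥ -2.
Adding all 4 inequalities: the left sides telescope to 0, and the right sides sum to 0 + 1 + 2 + (-2) = 1. So 0 ≥ 1, which is false.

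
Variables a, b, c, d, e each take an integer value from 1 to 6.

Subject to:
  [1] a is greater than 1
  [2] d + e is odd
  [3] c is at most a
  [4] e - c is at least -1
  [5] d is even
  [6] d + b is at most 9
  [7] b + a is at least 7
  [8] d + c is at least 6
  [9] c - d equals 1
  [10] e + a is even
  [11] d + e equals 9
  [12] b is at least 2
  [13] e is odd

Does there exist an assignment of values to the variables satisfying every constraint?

Try a = 5, b = 3, c = 5, d = 4, e = 5.
Check constraint 4: e - c = 0; constraint 6: d + b = 7. The remaining constraints are straightforward to verify.

Satisfiable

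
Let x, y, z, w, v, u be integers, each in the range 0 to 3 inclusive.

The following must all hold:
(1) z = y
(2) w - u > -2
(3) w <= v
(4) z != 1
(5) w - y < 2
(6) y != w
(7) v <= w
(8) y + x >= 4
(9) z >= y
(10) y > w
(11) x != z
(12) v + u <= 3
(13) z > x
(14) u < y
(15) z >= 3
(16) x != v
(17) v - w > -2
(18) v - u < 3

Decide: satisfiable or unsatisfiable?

Satisfiable

Setting (x, y, z, w, v, u) = (1, 3, 3, 2, 2, 1) satisfies everything: constraint 2: w - u = 1; constraint 5: w - y = -1; constraint 8: y + x = 4, and the others follow.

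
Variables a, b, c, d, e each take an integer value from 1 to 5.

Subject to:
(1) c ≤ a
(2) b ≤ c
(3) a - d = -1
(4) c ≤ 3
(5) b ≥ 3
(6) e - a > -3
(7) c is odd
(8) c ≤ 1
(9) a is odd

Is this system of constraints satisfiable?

From constraints 2 and 5: c ≥ b and b ≥ 3, so c ≥ 3. From constraint 8: c ≤ 1. But 1 < 3, so no value of c works.

Unsatisfiable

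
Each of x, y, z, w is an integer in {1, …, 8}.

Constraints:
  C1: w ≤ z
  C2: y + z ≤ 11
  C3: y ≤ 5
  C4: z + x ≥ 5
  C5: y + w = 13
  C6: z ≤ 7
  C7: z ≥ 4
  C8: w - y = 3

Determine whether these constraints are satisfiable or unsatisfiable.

Unsatisfiable

From constraint 3: y ≤ 5. From constraints 1 and 6: w ≤ z ≤ 7. Hence y + w ≤ 12. But constraint 5 requires y + w = 13, and 13 > 12. Contradiction.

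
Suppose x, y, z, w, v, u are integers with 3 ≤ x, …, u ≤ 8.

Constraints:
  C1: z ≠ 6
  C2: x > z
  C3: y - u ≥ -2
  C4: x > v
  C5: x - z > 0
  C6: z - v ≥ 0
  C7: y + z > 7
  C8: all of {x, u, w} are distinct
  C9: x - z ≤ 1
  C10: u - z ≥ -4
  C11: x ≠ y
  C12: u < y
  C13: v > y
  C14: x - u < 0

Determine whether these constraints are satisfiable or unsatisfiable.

Unsatisfiable

Constraints 5, 6, 12, 13, and 14 give y < v, v ≤ z, z < x, x < u, u < y. Chaining: y < v ≤ z < x < u < y, which forces y < y — impossible.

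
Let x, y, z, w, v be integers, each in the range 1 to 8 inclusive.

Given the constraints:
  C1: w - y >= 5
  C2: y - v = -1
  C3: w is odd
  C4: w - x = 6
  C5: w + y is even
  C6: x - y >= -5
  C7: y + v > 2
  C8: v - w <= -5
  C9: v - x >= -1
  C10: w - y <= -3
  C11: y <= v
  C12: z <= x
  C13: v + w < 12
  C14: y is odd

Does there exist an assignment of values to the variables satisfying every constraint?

Constraints 6, 8, 9, and 10 give w − v ≥ 5, v − x ≥ -1, x − y ≥ -5, y − w ≥ 3.
Adding all 4 inequalities: the left sides telescope to 0, and the right sides sum to 5 + (-1) + (-5) + 3 = 2. So 0 ≥ 2, which is false.

Unsatisfiable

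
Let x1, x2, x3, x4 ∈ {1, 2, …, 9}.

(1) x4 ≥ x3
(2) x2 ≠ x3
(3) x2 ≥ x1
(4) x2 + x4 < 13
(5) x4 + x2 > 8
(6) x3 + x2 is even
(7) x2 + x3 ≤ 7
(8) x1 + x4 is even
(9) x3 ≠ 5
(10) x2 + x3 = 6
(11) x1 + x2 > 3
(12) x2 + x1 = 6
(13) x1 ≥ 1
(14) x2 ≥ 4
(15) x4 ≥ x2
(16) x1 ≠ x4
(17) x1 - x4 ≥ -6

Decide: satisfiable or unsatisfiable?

The assignment x1 = 1, x2 = 5, x3 = 1, x4 = 5 works:
  constraint 4 holds since x2 + x4 = 10.
  constraint 5 holds since x4 + x2 = 10.
  constraint 7 holds since x2 + x3 = 6.
The rest check out directly.

Satisfiable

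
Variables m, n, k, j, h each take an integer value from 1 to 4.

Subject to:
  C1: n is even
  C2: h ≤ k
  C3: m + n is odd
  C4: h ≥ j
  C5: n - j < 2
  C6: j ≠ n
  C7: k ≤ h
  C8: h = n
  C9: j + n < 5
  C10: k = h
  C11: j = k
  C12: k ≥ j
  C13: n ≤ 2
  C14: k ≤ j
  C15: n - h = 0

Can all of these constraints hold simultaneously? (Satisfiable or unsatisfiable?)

From constraints 8, 10, and 11, j = k = h = n, so j = n. But constraint 6 says j ≠ n. Contradiction.

Unsatisfiable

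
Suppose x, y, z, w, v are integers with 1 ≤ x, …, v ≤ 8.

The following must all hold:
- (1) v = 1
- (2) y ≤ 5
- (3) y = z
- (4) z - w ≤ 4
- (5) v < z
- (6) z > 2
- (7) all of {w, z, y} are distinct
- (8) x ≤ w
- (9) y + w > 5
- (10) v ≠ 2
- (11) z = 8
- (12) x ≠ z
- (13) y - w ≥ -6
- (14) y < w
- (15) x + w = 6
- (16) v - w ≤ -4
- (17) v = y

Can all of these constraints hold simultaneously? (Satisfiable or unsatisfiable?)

Unsatisfiable

Constraint 1 fixes v = 1 and constraint 11 fixes z = 8. Constraints 3 and 17 give v = y = z, so v = z. But 1 ≠ 8 — contradiction.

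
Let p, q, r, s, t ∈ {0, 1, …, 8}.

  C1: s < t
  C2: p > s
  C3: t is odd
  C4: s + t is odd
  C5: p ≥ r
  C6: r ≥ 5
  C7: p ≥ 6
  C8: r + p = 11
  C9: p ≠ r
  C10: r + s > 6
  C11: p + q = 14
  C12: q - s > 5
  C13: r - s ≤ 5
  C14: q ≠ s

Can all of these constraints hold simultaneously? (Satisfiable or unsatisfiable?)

One satisfying assignment is p = 6, q = 8, r = 5, s = 2, t = 7.
For the less obvious constraints — constraint 8: r + p = 11; constraint 10: r + s = 7 — and the others hold by inspection.

Satisfiable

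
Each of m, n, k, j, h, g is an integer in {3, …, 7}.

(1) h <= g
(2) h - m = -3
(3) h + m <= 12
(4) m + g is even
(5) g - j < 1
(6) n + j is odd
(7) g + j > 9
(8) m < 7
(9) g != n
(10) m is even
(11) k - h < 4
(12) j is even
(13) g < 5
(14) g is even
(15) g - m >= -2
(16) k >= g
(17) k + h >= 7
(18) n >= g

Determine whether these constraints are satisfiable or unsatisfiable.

Take m = 6, n = 7, k = 4, j = 6, h = 3, g = 4. Then constraint 2: h - m = -3; constraint 3: h + m = 9, and every other listed constraint is also met.

Satisfiable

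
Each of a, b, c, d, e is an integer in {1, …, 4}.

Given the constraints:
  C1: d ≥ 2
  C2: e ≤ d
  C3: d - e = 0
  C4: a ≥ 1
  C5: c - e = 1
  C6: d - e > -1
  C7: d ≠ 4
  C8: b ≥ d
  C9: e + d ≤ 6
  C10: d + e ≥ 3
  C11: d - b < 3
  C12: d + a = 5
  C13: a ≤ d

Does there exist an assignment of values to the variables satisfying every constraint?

Satisfiable

Take a = 2, b = 3, c = 4, d = 3, e = 3. Then constraint 3: d - e = 0; constraint 5: c - e = 1, and every other listed constraint is also met.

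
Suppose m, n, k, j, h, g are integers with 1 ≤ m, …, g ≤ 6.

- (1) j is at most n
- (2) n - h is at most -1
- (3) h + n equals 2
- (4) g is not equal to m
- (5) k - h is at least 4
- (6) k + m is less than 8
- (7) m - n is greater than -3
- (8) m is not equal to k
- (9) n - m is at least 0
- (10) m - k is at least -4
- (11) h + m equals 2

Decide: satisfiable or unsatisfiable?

Constraints 2, 5, 9, and 10 give k − h ≥ 4, h − n ≥ 1, n − m ≥ 0, m − k ≥ -4.
Adding all 4 inequalities: the left sides telescope to 0, and the right sides sum to 4 + 1 + 0 + (-4) = 1. So 0 ≥ 1, which is false.

Unsatisfiable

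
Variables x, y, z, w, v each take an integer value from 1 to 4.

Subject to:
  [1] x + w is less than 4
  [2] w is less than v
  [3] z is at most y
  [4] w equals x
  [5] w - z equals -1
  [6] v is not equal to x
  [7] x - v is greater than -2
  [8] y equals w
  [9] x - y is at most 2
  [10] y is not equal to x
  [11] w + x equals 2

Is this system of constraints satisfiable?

Unsatisfiable

From constraints 4 and 8, y = w = x, so y = x. But constraint 10 says y ≠ x. Contradiction.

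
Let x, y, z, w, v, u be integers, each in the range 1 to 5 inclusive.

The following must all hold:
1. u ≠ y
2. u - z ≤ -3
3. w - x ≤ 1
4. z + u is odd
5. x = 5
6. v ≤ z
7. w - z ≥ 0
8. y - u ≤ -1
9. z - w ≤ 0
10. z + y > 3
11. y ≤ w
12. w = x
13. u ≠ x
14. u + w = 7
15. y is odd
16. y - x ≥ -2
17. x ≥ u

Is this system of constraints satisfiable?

Unsatisfiable

Constraints 2, 3, 7, 8, and 16 give w − z ≥ 0, z − u ≥ 3, u − y ≥ 1, y − x ≥ -2, x − w ≥ -1.
Adding all 5 inequalities: the left sides telescope to 0, and the right sides sum to 0 + 3 + 1 + (-2) + (-1) = 1. So 0 ≥ 1, which is false.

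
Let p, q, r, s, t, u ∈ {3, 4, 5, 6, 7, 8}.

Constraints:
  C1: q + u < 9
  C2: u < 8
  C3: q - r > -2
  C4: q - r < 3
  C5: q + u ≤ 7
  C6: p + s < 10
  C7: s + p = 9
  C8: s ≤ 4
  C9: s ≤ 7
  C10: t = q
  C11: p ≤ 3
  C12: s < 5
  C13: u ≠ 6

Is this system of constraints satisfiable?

Unsatisfiable

From constraint 8: s ≤ 4. From constraint 11: p ≤ 3. Hence s + p ≤ 7. But constraint 7 requires s + p = 9, and 9 > 7. Contradiction.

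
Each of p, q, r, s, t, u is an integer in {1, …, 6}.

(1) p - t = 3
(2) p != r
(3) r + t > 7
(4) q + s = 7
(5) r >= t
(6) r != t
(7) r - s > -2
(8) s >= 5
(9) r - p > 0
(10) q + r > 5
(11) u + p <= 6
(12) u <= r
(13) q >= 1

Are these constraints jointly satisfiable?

Satisfiable

The assignment p = 5, q = 2, r = 6, s = 5, t = 2, u = 1 works:
  constraint 1 holds since p - t = 3.
  constraint 3 holds since r + t = 8.
The rest check out directly.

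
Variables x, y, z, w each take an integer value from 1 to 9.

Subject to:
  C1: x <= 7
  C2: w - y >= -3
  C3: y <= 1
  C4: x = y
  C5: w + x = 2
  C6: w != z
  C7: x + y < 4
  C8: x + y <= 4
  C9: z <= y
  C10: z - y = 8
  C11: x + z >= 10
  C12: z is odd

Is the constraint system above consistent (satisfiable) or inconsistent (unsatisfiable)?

Unsatisfiable

From constraint 1: x ≤ 7. From constraints 3 and 9: z ≤ y ≤ 1. Hence x + z ≤ 8. But constraint 11 requires x + z ≥ 10, and 10 > 8. Contradiction.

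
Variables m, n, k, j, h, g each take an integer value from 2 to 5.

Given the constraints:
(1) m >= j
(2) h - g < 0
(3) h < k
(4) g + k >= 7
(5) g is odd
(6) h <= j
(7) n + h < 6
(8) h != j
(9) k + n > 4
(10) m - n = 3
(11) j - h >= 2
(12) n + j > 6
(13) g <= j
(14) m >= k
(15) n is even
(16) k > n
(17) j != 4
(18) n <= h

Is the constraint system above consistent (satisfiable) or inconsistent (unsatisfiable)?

Satisfiable

Take m = 5, n = 2, k = 5, j = 5, h = 3, g = 5. Then constraint 2: h - g = -2; constraint 4: g + k = 10, and every other listed constraint is also met.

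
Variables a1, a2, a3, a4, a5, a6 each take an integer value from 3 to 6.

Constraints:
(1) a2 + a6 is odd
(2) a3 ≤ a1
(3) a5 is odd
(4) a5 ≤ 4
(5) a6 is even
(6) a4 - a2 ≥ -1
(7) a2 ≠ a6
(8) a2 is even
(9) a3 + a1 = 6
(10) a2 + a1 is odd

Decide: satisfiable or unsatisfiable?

Unsatisfiable

Constraint 8 makes a2 even and constraint 5 makes a6 even, so a2 + a6 must be even. Constraint 1 says a2 + a6 is odd — contradiction.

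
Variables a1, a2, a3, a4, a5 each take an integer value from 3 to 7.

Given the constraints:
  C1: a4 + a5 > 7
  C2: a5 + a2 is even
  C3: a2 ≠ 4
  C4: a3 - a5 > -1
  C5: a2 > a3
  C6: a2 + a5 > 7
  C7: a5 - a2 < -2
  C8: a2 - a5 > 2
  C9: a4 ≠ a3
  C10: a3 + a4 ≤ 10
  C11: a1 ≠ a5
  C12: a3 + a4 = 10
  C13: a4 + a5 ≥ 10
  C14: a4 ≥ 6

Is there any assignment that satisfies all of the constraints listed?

Setting (a1, a2, a3, a4, a5) = (4, 7, 3, 7, 3) satisfies everything: constraint 1: a4 + a5 = 10; constraint 4: a3 - a5 = 0; constraint 6: a2 + a5 = 10, and the others follow.

Satisfiable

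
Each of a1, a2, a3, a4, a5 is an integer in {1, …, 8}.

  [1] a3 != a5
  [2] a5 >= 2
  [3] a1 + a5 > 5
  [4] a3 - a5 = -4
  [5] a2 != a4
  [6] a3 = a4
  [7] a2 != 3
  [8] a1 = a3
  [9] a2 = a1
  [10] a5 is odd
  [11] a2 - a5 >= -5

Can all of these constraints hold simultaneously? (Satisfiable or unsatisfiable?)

From constraints 6, 8, and 9, a2 = a1 = a3 = a4, so a2 = a4. But constraint 5 says a2 ≠ a4. Contradiction.

Unsatisfiable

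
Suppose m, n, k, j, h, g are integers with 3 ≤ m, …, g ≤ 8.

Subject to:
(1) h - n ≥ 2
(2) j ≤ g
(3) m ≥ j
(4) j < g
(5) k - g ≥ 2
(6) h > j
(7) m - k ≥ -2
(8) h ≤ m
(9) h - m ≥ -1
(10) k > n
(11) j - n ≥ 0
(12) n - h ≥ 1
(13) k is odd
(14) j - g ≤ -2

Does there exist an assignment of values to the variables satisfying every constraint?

Constraints 5, 7, 9, 11, 12, and 14 give k − g ≥ 2, g − j ≥ 2, j − n ≥ 0, n − h ≥ 1, h − m ≥ -1, m − k ≥ -2.
Adding all 6 inequalities: the left sides telescope to 0, and the right sides sum to 2 + 2 + 0 + 1 + (-1) + (-2) = 2. So 0 ≥ 2, which is false.

Unsatisfiable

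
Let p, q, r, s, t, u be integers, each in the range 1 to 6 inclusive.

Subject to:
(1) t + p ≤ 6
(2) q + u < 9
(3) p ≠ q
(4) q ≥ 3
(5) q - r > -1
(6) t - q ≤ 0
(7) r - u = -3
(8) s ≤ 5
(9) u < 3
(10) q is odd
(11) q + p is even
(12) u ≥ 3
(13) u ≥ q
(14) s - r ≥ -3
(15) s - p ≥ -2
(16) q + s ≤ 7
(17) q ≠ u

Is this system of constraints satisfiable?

From constraints 4 and 13: u ≥ q and q ≥ 3, so u ≥ 3. From constraint 9: u ≤ 2. But 2 < 3, so no value of u works.

Unsatisfiable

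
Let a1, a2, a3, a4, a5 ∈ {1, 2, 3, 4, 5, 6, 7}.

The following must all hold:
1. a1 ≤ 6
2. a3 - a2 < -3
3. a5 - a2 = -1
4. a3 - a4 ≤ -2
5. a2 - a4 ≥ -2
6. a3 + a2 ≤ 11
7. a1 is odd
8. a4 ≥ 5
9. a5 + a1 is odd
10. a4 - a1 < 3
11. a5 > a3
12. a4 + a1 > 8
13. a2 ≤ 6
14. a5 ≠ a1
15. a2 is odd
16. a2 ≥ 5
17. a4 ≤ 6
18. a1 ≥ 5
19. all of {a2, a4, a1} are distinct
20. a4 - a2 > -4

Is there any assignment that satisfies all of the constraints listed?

Constraints 1, 8, 13, 16, 17, and 18 confine each of a2, a4, a1 to the 2 values {5, 6}.
Constraint 19 requires all 3 of them to be distinct, but only 2 values are available — impossible by the pigeonhole principle.

Unsatisfiable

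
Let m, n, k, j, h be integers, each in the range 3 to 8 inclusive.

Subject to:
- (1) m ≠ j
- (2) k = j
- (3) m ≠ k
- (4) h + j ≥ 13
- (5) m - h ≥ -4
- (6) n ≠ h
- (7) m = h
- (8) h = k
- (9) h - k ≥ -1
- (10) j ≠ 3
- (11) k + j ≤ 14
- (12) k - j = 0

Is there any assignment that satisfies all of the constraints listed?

From constraints 2, 7, and 8, m = h = k = j, so m = j. But constraint 1 says m ≠ j. Contradiction.

Unsatisfiable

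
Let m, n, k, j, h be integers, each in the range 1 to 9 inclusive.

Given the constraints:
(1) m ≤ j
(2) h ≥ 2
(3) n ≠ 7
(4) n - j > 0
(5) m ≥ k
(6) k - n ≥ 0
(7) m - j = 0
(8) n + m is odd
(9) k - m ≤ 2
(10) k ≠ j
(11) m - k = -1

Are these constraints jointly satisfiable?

Constraints 1, 4, 5, and 6 give k ≤ m, m ≤ j, j < n, n ≤ k. Chaining: k ≤ m ≤ j < n ≤ k, which forces k < k — impossible.

Unsatisfiable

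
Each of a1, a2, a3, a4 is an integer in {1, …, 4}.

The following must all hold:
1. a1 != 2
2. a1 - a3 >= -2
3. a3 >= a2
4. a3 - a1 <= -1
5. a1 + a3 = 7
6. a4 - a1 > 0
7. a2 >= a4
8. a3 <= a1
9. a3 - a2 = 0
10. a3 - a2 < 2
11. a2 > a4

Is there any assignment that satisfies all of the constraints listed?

Unsatisfiable

Constraints 3, 4, 6, and 11 give a4 < a2, a2 ≤ a3, a3 < a1, a1 < a4. Chaining: a4 < a2 ≤ a3 < a1 < a4, which forces a4 < a4 — impossible.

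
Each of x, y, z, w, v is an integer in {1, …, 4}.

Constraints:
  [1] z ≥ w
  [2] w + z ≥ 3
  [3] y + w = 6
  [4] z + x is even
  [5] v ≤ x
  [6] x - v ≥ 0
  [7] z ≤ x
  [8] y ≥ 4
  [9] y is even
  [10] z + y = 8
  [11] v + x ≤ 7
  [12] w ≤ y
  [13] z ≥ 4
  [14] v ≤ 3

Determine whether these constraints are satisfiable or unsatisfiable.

Satisfiable

Setting (x, y, z, w, v) = (4, 4, 4, 2, 3) satisfies everything: constraint 2: w + z = 6; constraint 3: y + w = 6; constraint 6: x - v = 1, and the others follow.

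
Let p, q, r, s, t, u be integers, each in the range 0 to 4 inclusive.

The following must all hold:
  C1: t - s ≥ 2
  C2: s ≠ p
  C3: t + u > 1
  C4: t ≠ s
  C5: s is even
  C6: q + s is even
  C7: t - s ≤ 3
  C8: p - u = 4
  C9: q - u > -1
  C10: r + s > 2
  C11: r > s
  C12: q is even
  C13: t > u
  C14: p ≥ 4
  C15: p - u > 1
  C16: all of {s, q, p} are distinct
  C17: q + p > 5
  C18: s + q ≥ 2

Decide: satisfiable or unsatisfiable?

One satisfying assignment is p = 4, q = 2, r = 3, s = 0, t = 3, u = 0.
For the less obvious constraints — constraint 1: t - s = 3; constraint 3: t + u = 3 — and the others hold by inspection.

Satisfiable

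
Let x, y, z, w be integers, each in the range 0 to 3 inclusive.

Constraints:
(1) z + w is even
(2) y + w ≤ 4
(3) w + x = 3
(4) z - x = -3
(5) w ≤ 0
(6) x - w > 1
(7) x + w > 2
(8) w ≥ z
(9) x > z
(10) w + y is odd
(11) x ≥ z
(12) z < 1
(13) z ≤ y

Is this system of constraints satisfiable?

Satisfiable

One satisfying assignment is x = 3, y = 3, z = 0, w = 0.
For the less obvious constraints — constraint 2: y + w = 3; constraint 3: w + x = 3 — and the others hold by inspection.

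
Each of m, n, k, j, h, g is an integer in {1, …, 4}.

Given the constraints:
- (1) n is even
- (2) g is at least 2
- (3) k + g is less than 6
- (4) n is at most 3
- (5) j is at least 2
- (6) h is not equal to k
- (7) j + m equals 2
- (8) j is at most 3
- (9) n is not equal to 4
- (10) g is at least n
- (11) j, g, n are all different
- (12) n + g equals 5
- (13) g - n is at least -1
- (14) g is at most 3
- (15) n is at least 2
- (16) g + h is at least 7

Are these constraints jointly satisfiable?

Constraints 2, 4, 5, 8, 14, and 15 confine each of j, g, n to the 2 values {2, 3}.
Constraint 11 requires all 3 of them to be distinct, but only 2 values are available — impossible by the pigeonhole principle.

Unsatisfiable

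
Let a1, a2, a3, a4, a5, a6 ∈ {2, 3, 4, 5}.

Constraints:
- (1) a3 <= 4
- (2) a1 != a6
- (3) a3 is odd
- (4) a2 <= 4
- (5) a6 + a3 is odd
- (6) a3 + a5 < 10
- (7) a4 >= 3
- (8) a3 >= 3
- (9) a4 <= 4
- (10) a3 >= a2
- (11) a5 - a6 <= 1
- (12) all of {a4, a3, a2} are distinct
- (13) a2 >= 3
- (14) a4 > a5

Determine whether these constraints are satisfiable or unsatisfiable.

Constraints 1, 4, 7, 8, 9, and 13 confine each of a4, a3, a2 to the 2 values {3, 4}.
Constraint 12 requires all 3 of them to be distinct, but only 2 values are available — impossible by the pigeonhole principle.

Unsatisfiable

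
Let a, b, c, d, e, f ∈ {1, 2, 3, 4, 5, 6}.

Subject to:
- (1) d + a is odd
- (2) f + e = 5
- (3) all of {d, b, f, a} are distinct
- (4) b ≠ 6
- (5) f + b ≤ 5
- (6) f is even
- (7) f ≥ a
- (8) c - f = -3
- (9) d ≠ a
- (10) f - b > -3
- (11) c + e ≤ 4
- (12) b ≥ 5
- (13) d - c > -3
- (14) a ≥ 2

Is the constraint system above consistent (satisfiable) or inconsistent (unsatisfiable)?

Unsatisfiable

From constraints 7 and 14: f ≥ a ≥ 2. From constraint 12: b ≥ 5. Hence f + b ≥ 7. But constraint 5 requires f + b ≤ 5, and 5 < 7. Contradiction.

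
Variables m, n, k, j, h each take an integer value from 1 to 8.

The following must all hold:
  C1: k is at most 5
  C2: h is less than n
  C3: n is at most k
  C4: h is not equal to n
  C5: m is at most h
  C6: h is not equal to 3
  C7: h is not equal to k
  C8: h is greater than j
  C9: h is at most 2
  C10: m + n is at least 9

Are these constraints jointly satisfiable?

Unsatisfiable

From constraints 5 and 9: m ≤ h ≤ 2. From constraints 1 and 3: n ≤ k ≤ 5. Hence m + n ≤ 7. But constraint 10 requires m + n ≥ 9, and 9 > 7. Contradiction.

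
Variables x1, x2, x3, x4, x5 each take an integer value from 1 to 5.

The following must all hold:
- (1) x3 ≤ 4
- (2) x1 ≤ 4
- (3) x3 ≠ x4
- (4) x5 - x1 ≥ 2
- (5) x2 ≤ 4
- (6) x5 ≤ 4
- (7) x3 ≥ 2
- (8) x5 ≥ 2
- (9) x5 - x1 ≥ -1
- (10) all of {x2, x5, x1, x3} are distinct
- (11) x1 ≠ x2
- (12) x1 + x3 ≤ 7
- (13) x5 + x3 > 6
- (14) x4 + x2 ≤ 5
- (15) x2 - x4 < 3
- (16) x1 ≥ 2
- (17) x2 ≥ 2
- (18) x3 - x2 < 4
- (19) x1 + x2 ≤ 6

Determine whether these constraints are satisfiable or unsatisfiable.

Constraints 1, 2, 5, 6, 7, 8, 16, and 17 confine each of x2, x5, x1, x3 to the 3 values {2, …, 4}.
Constraint 10 requires all 4 of them to be distinct, but only 3 values are available — impossible by the pigeonhole principle.

Unsatisfiable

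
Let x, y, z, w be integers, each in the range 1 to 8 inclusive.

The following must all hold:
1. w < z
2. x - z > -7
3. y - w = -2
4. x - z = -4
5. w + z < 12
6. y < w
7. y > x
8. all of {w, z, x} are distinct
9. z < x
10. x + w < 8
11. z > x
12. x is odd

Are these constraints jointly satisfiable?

Unsatisfiable

Constraints 1, 6, 7, and 9 give x < y, y < w, w < z, z < x. Chaining: x < y < w < z < x, which forces x < x — impossible.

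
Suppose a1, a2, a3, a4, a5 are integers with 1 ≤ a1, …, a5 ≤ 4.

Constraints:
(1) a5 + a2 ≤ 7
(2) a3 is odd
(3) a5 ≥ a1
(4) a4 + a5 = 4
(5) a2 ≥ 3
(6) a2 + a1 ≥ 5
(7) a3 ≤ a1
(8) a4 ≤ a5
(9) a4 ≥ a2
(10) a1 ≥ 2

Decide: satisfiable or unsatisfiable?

From constraints 5 and 9: a4 ≥ a2 ≥ 3. From constraints 3 and 10: a5 ≥ a1 ≥ 2. Hence a4 + a5 ≥ 5. But constraint 4 requires a4 + a5 = 4, and 4 < 5. Contradiction.

Unsatisfiable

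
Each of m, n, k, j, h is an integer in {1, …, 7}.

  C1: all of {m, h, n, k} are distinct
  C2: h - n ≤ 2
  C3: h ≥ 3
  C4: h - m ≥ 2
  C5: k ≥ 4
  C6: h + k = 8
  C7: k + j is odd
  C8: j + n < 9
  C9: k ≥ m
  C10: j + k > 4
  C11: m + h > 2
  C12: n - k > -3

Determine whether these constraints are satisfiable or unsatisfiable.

Satisfiable

The assignment m = 1, n = 4, k = 5, j = 2, h = 3 works:
  constraint 2 holds since h - n = -1.
  constraint 4 holds since h - m = 2.
The rest check out directly.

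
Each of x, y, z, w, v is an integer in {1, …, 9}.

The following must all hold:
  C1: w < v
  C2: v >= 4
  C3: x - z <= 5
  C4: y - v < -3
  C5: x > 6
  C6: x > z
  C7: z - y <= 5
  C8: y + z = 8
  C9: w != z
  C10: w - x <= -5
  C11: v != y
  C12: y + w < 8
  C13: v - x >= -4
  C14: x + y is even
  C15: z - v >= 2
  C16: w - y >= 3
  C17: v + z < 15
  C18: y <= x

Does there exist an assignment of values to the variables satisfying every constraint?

Constraints 7, 10, 13, 15, and 16 give x − w ≥ 5, w − y ≥ 3, y − z ≥ -5, z − v ≥ 2, v − x ≥ -4.
Adding all 5 inequalities: the left sides telescope to 0, and the right sides sum to 5 + 3 + (-5) + 2 + (-4) = 1. So 0 ≥ 1, which is false.

Unsatisfiable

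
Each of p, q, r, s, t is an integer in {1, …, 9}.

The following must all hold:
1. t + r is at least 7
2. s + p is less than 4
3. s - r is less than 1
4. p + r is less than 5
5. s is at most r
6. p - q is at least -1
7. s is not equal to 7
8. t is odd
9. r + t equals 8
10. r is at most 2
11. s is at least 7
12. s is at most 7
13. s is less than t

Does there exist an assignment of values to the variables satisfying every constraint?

Unsatisfiable

From constraint 11: s ≥ 7. From constraints 5 and 10: s ≤ r and r ≤ 2, so s ≤ 2. But 2 < 7, so no value of s works.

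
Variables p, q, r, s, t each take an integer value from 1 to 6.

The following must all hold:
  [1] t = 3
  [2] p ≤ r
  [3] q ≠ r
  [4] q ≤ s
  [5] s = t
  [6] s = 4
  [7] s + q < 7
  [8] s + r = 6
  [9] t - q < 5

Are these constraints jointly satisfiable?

Constraint 6 fixes s = 4 and constraint 1 fixes t = 3, but constraint 5 requires s = t. Since 4 ≠ 3, contradiction.

Unsatisfiable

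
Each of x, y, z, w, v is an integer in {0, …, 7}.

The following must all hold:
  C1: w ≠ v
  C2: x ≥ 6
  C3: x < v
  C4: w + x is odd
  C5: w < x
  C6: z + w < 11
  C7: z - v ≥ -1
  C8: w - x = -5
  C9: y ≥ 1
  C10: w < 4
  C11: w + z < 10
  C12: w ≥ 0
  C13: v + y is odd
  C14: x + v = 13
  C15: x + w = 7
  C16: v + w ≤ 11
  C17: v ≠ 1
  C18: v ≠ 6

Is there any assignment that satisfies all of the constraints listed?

Satisfiable

Setting (x, y, z, w, v) = (6, 4, 7, 1, 7) satisfies everything: constraint 6: z + w = 8; constraint 7: z - v = 0; constraint 8: w - x = -5, and the others follow.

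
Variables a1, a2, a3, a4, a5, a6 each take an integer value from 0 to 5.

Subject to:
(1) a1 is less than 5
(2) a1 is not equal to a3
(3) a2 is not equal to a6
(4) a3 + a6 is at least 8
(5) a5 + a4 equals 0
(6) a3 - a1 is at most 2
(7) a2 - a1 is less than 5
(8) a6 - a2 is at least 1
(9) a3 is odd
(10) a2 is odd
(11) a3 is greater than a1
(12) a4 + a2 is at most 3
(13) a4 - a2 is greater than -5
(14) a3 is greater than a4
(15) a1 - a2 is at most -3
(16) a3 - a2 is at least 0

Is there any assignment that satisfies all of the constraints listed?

Unsatisfiable

Constraints 6, 15, and 16 give a1 − a3 ≥ -2, a3 − a2 ≥ 0, a2 − a1 ≥ 3.
Adding all 3 inequalities: the left sides telescope to 0, and the right sides sum to (-2) + 0 + 3 = 1. So 0 ≥ 1, which is false.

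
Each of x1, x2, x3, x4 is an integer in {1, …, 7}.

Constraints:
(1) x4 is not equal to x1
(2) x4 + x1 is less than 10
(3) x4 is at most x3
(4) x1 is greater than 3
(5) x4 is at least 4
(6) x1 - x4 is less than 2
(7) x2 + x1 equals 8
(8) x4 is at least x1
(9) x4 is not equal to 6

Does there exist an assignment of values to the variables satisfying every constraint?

Satisfiable

Setting (x1, x2, x3, x4) = (4, 4, 6, 5) satisfies everything: constraint 2: x4 + x1 = 9; constraint 6: x1 - x4 = -1; constraint 7: x2 + x1 = 8, and the others follow.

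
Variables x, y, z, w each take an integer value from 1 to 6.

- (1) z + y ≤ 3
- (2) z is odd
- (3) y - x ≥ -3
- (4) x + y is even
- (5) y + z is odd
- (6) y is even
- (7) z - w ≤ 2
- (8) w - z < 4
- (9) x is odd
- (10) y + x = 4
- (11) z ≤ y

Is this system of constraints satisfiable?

Constraint 9 makes x odd and constraint 6 makes y even, so x + y must be odd. Constraint 4 says x + y is even — contradiction.

Unsatisfiable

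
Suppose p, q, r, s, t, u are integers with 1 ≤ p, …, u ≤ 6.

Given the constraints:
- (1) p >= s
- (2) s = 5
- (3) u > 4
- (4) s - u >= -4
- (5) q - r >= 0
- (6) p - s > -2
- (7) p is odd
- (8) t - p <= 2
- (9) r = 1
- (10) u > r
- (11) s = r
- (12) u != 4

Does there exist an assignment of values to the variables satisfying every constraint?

Constraint 2 fixes s = 5 and constraint 9 fixes r = 1, but constraint 11 requires s = r. Since 5 ≠ 1, contradiction.

Unsatisfiable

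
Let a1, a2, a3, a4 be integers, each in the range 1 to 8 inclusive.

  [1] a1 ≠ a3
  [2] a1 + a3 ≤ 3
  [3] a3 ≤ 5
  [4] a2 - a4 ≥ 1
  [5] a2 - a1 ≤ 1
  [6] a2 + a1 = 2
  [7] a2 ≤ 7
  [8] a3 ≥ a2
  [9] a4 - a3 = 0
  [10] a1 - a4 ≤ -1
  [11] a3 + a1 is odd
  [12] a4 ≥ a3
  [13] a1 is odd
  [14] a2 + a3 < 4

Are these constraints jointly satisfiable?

Unsatisfiable

Constraints 4, 5, and 10 give a2 − a4 ≥ 1, a4 − a1 ≥ 1, a1 − a2 ≥ -1.
Adding all 3 inequalities: the left sides telescope to 0, and the right sides sum to 1 + 1 + (-1) = 1. So 0 ≥ 1, which is false.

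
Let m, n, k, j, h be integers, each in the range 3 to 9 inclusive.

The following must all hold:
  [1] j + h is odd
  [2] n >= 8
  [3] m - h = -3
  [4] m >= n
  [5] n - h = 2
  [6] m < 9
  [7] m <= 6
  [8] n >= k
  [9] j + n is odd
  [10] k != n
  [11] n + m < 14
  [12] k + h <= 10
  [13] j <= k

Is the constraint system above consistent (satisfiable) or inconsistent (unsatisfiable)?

From constraints 2 and 4: m ≥ n and n ≥ 8, so m ≥ 8. From constraint 7: m ≤ 6. But 6 < 8, so no value of m works.

Unsatisfiable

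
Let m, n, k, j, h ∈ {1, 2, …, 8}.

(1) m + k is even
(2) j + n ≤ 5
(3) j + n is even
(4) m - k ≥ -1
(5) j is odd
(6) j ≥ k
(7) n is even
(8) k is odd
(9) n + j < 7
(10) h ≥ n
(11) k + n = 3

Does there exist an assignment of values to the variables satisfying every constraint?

Unsatisfiable

Constraint 5 makes j odd and constraint 7 makes n even, so j + n must be odd. Constraint 3 says j + n is even — contradiction.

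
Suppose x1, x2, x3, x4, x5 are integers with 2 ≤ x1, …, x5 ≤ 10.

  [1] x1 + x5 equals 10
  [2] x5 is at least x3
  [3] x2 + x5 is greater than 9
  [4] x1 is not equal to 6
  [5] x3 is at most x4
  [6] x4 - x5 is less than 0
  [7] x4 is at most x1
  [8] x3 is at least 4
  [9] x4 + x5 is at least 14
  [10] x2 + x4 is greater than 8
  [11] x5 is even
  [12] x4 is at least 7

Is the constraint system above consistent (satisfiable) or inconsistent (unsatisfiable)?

From constraints 7 and 12: x1 ≥ x4 ≥ 7. From constraints 2 and 8: x5 ≥ x3 ≥ 4. Hence x1 + x5 ≥ 11. But constraint 1 requires x1 + x5 = 10, and 10 < 11. Contradiction.

Unsatisfiable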